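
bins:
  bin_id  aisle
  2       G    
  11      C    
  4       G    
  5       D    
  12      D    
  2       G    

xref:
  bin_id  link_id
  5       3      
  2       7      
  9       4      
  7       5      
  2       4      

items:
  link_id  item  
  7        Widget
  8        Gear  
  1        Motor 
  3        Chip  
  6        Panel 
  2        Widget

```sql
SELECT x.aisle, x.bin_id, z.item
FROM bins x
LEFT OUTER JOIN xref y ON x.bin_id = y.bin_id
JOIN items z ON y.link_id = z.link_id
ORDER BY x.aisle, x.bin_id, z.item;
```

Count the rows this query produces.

Evaluate left to right. First `bins x LEFT JOIN xref y` on bin_id: 8 row(s).
Then INNER JOIN `items z` on link_id: keep only rows whose y.link_id appears in z.
Result: 3 row(s).

3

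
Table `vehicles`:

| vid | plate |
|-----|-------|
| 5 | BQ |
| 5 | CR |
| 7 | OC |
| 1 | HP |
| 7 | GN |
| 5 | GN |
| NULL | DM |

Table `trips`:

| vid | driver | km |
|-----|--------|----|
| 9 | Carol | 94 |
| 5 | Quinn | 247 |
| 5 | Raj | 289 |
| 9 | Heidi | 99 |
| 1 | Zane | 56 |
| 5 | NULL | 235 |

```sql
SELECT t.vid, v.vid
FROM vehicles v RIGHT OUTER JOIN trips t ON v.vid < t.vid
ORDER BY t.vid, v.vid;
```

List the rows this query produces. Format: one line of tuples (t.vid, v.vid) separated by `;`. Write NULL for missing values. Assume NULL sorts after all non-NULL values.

(1, NULL); (5, 1); (5, 1); (5, 1); (9, 1); (9, 1); (9, 5); (9, 5); (9, 5); (9, 5); (9, 5); (9, 5); (9, 7); (9, 7); (9, 7); (9, 7)

RIGHT JOIN keeps every row from `trips`; unmatched rows get NULL for `vehicles`'s columns.
Matching on v.vid < t.vid. A NULL in a compared column never satisfies the condition.
Matched pairs: 15; unmatched t rows kept: 1.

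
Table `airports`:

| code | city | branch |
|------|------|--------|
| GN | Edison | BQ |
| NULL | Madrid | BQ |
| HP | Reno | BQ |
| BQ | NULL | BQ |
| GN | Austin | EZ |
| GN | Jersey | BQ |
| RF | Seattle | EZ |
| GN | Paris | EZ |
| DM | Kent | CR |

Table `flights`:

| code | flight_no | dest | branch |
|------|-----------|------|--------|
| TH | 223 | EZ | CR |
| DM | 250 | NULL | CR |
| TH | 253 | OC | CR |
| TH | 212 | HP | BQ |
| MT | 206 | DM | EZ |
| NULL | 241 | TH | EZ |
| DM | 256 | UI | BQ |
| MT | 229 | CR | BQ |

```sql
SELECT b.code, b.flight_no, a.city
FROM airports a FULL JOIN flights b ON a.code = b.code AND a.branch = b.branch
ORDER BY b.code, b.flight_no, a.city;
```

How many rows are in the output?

16

FULL OUTER JOIN keeps every row from both sides; unmatched rows get NULL for the other side's columns.
Matching on a.code = b.code AND a.branch = b.branch. A NULL in a compared column never satisfies the condition.
- a (code=GN, branch=BQ) has no partner → padded with NULL.
- a (code=NULL, branch=BQ) has no partner → padded with NULL.
- a (code=HP, branch=BQ) has no partner → padded with NULL.
- a (code=BQ, branch=BQ) has no partner → padded with NULL.
- a (code=GN, branch=EZ) has no partner → padded with NULL.
- a (code=GN, branch=BQ) has no partner → padded with NULL.
- a (code=RF, branch=EZ) has no partner → padded with NULL.
- a (code=GN, branch=EZ) has no partner → padded with NULL.
- a (code=DM, branch=CR) pairs with 1 row(s) of b.
- 7 b row(s) had no a match → kept, a columns NULL.
Total: 1 matched + 15 padded = 16 rows.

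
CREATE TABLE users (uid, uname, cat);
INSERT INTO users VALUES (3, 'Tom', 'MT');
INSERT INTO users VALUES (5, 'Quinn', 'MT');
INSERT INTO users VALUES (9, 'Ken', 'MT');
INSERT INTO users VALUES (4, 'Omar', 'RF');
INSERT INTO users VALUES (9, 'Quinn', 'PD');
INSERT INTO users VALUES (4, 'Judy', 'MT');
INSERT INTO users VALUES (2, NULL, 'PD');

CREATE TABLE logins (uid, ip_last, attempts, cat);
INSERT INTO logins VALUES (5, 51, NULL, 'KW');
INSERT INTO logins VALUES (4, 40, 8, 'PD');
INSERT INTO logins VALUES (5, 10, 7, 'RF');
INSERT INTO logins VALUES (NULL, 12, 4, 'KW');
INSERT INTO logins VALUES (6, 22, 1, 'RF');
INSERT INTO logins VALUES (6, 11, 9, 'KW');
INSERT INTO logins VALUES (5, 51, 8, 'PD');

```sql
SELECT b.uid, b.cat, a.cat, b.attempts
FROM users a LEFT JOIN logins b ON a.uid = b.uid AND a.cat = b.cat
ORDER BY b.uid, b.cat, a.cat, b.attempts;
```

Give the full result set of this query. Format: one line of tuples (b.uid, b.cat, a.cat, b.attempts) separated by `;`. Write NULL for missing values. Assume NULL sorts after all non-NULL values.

(NULL, NULL, MT, NULL); (NULL, NULL, MT, NULL); (NULL, NULL, MT, NULL); (NULL, NULL, MT, NULL); (NULL, NULL, PD, NULL); (NULL, NULL, PD, NULL); (NULL, NULL, RF, NULL)

LEFT JOIN keeps every row from `users`; unmatched rows get NULL for `logins`'s columns.
Matching on a.uid = b.uid AND a.cat = b.cat. A NULL in a compared column never satisfies the condition.
Matched pairs: 0; unmatched a rows kept: 7.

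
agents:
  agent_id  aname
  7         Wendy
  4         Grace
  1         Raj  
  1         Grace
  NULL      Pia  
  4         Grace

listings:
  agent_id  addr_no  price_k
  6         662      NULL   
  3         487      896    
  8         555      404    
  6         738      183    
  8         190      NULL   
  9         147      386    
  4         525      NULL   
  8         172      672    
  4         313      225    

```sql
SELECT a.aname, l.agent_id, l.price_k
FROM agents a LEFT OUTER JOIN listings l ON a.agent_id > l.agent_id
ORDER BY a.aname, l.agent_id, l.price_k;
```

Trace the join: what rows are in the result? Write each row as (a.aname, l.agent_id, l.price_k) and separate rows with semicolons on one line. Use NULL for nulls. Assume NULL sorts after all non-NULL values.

(Grace, 3, 896); (Grace, 3, 896); (Grace, NULL, NULL); (Pia, NULL, NULL); (Raj, NULL, NULL); (Wendy, 3, 896); (Wendy, 4, 225); (Wendy, 4, NULL); (Wendy, 6, 183); (Wendy, 6, NULL)

LEFT JOIN keeps every row from `agents`; unmatched rows get NULL for `listings`'s columns.
Matching on a.agent_id > l.agent_id. A NULL in a compared column never satisfies the condition.
- a[0] agent_id=7 → 5 match(es) in l → 5 row(s).
- a[1] agent_id=4 → 1 match(es) in l → 1 row(s).
- a[2] agent_id=1 → no match; kept with NULLs on the l side.
- a[3] agent_id=1 → no match; kept with NULLs on the l side.
- a[4] agent_id=NULL → no match; kept with NULLs on the l side.
- a[5] agent_id=4 → 1 match(es) in l → 1 row(s).
After projecting and ordering:
a.aname | l.agent_id | l.price_k
Grace | 3 | 896
Grace | 3 | 896
Grace | NULL | NULL
Pia | NULL | NULL
Raj | NULL | NULL
Wendy | 3 | 896
Wendy | 4 | 225
Wendy | 4 | NULL
Wendy | 6 | 183
Wendy | 6 | NULL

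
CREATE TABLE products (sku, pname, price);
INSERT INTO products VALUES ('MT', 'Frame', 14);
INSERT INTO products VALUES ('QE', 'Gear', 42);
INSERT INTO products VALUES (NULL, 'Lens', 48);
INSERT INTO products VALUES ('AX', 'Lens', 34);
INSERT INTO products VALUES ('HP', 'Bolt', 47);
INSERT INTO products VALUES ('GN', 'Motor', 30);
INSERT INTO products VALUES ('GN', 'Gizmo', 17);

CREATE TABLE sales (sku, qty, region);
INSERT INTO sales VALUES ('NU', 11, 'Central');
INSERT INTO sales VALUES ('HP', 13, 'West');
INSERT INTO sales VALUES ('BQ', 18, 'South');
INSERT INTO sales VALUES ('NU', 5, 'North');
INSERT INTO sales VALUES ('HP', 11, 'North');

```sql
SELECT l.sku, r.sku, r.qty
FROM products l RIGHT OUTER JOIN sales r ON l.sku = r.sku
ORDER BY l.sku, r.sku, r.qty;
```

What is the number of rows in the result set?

5

RIGHT JOIN keeps every row from `sales`; unmatched rows get NULL for `products`'s columns.
Matching on l.sku = r.sku. A NULL in a compared column never satisfies the condition.
- l row (sku=MT): no match.
- l row (sku=QE): no match.
- l row (sku=NULL): no match.
- l row (sku=AX): no match.
- l row (sku=HP): matches 2 r row(s) → 2 output row(s).
- l row (sku=GN): no match.
- l row (sku=GN): no match.
- 3 r row(s) had no l match → kept, l columns NULL.
Total: 2 matched + 3 padded = 5 rows.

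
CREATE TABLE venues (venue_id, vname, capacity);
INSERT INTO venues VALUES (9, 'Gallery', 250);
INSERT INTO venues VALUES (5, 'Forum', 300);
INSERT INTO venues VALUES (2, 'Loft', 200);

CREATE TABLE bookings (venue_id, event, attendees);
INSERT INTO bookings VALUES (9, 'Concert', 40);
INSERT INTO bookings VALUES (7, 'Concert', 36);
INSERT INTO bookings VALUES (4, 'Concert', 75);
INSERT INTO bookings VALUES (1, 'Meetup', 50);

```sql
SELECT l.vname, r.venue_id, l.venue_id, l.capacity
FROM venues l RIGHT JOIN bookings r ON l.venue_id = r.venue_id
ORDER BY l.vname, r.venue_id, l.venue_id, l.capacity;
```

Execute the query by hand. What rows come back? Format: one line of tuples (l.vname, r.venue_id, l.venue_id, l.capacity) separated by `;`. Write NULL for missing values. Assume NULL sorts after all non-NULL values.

(Gallery, 9, 9, 250); (NULL, 1, NULL, NULL); (NULL, 4, NULL, NULL); (NULL, 7, NULL, NULL)

RIGHT JOIN keeps every row from `bookings`; unmatched rows get NULL for `venues`'s columns.
Matching on l.venue_id = r.venue_id.
Matched pairs: 1; unmatched r rows kept: 3.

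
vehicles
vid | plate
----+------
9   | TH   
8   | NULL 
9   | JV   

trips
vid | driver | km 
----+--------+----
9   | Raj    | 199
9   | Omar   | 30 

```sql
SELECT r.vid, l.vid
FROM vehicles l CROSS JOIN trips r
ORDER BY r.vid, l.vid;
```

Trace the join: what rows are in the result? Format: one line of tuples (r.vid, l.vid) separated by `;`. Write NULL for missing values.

(9, 8); (9, 8); (9, 9); (9, 9); (9, 9); (9, 9)

CROSS JOIN pairs every row of `vehicles` with every row of `trips`: 3 × 2 = 6 rows.
After projecting and ordering:
r.vid | l.vid
9 | 8
9 | 8
9 | 9
9 | 9
9 | 9
9 | 9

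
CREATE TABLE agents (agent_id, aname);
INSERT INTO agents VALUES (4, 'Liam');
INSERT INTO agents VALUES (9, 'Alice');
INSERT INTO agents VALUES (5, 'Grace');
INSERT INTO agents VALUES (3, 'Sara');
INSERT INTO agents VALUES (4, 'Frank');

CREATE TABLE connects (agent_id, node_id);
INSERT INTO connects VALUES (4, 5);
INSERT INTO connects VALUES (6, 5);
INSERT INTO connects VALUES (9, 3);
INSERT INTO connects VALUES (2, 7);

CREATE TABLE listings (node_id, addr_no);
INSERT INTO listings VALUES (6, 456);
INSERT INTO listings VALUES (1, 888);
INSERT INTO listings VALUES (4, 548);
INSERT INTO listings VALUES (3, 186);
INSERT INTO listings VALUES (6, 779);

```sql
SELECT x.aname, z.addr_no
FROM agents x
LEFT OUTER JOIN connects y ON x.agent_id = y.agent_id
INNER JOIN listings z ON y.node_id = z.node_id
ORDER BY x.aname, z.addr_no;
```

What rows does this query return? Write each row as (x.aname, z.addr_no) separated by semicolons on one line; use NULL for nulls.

(Alice, 186)

Step 1 — x LEFT JOIN y on agent_id → 5 row(s).
Then INNER JOIN `listings z` on node_id: keep only rows whose y.node_id appears in z.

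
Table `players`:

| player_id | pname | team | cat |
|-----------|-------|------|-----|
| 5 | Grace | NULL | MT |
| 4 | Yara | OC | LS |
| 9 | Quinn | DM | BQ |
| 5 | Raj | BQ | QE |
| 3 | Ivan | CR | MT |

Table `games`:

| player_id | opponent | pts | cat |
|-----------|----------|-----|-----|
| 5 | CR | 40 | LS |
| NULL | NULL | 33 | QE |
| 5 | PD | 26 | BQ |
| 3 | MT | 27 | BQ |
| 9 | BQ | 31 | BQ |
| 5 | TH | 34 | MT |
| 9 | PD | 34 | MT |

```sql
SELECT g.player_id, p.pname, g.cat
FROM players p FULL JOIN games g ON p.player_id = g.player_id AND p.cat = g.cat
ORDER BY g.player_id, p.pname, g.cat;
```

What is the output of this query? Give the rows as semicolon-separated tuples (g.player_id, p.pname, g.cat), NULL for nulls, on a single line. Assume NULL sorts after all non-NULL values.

(3, NULL, BQ); (5, Grace, MT); (5, NULL, BQ); (5, NULL, LS); (9, Quinn, BQ); (9, NULL, MT); (NULL, Ivan, NULL); (NULL, Raj, NULL); (NULL, Yara, NULL); (NULL, NULL, QE)

FULL OUTER JOIN keeps every row from both sides; unmatched rows get NULL for the other side's columns.
Matching on p.player_id = g.player_id AND p.cat = g.cat. A NULL in a compared column never satisfies the condition.
- p[0] player_id=5, cat=MT → 1 match(es) in g → 1 row(s).
- p[1] player_id=4, cat=LS → no match; kept with NULLs on the g side.
- p[2] player_id=9, cat=BQ → 1 match(es) in g → 1 row(s).
- p[3] player_id=5, cat=QE → no match; kept with NULLs on the g side.
- p[4] player_id=3, cat=MT → no match; kept with NULLs on the g side.
- 5 row(s) from g found no p partner → padded with NULL.
After projecting and ordering:
g.player_id | p.pname | g.cat
3 | NULL | BQ
5 | Grace | MT
5 | NULL | BQ
5 | NULL | LS
9 | Quinn | BQ
9 | NULL | MT
NULL | Ivan | NULL
NULL | Raj | NULL
NULL | Yara | NULL
NULL | NULL | QE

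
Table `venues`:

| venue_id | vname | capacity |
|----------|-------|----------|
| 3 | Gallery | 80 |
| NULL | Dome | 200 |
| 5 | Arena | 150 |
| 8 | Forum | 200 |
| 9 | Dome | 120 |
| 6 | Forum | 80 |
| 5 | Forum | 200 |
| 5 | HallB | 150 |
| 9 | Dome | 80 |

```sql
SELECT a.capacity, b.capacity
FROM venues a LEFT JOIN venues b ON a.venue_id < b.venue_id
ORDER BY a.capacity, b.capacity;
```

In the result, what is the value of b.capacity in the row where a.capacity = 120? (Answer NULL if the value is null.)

LEFT JOIN keeps every row from `venues a`; unmatched rows get NULL for `venues b`'s columns.
Matching on a.venue_id < b.venue_id. A NULL in a compared column never satisfies the condition.
- a row (venue_id=3): matches 7 b row(s) → 7 output row(s).
- a row (venue_id=NULL): no match → kept, b columns NULL.
- a row (venue_id=5): matches 4 b row(s) → 4 output row(s).
- a row (venue_id=8): matches 2 b row(s) → 2 output row(s).
- a row (venue_id=9): no match → kept, b columns NULL.
- a row (venue_id=6): matches 3 b row(s) → 3 output row(s).
- a row (venue_id=5): matches 4 b row(s) → 4 output row(s).
- a row (venue_id=5): matches 4 b row(s) → 4 output row(s).
- a row (venue_id=9): no match → kept, b columns NULL.

NULL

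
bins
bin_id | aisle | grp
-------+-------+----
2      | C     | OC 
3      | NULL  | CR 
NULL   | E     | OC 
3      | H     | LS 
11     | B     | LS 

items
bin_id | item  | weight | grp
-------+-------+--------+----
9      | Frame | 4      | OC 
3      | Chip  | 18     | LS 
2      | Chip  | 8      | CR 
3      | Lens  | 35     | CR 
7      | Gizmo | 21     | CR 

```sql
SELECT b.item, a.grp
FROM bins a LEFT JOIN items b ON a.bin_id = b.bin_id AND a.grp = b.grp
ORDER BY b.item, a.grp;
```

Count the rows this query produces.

LEFT JOIN keeps every row from `bins`; unmatched rows get NULL for `items`'s columns.
Matching on a.bin_id = b.bin_id AND a.grp = b.grp. A NULL in a compared column never satisfies the condition.
Matched pairs: 2; unmatched a rows kept: 3.
Total: 2 matched + 3 padded = 5 rows.

5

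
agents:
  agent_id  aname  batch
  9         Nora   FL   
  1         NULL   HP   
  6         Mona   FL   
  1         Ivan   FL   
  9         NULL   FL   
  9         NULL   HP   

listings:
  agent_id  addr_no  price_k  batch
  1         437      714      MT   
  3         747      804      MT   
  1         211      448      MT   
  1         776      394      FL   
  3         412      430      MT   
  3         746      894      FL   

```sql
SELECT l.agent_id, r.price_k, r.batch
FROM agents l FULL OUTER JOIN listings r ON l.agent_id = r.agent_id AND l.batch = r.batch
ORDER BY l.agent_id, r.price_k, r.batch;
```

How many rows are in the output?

11

FULL OUTER JOIN keeps every row from both sides; unmatched rows get NULL for the other side's columns.
Matching on l.agent_id = r.agent_id AND l.batch = r.batch.
- agent_id=9, batch=FL: no r row matches, row kept with r columns NULL.
- agent_id=1, batch=HP: no r row matches, row kept with r columns NULL.
- agent_id=6, batch=FL: no r row matches, row kept with r columns NULL.
- agent_id=1, batch=FL: 1 matching r row(s), so 1 row(s) emitted.
- agent_id=9, batch=FL: no r row matches, row kept with r columns NULL.
- agent_id=9, batch=HP: no r row matches, row kept with r columns NULL.
- 5 row(s) from r found no l partner → padded with NULL.
Total: 1 matched + 10 padded = 11 rows.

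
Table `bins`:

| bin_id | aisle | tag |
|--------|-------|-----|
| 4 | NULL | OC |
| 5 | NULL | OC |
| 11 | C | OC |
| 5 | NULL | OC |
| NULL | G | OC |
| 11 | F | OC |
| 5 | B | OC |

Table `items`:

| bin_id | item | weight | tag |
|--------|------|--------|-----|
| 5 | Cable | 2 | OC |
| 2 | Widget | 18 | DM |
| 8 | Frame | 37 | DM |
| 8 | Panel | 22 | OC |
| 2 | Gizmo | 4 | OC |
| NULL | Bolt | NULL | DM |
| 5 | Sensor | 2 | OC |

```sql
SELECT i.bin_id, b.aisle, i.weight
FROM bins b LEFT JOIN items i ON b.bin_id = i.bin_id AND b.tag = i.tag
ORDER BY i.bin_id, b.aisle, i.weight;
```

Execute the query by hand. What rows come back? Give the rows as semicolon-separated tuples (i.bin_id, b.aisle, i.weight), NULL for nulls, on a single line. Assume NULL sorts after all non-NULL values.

(5, B, 2); (5, B, 2); (5, NULL, 2); (5, NULL, 2); (5, NULL, 2); (5, NULL, 2); (NULL, C, NULL); (NULL, F, NULL); (NULL, G, NULL); (NULL, NULL, NULL)

LEFT JOIN keeps every row from `bins`; unmatched rows get NULL for `items`'s columns.
Matching on b.bin_id = i.bin_id AND b.tag = i.tag. A NULL in a compared column never satisfies the condition.
- b[0] bin_id=4, tag=OC → no match; kept with NULLs on the i side.
- b[1] bin_id=5, tag=OC → 2 match(es) in i → 2 row(s).
- b[2] bin_id=11, tag=OC → no match; kept with NULLs on the i side.
- b[3] bin_id=5, tag=OC → 2 match(es) in i → 2 row(s).
- b[4] bin_id=NULL, tag=OC → no match; kept with NULLs on the i side.
- b[5] bin_id=11, tag=OC → no match; kept with NULLs on the i side.
- b[6] bin_id=5, tag=OC → 2 match(es) in i → 2 row(s).
After projecting and ordering:
i.bin_id | b.aisle | i.weight
5 | B | 2
5 | B | 2
5 | NULL | 2
5 | NULL | 2
5 | NULL | 2
5 | NULL | 2
NULL | C | NULL
NULL | F | NULL
NULL | G | NULL
NULL | NULL | NULL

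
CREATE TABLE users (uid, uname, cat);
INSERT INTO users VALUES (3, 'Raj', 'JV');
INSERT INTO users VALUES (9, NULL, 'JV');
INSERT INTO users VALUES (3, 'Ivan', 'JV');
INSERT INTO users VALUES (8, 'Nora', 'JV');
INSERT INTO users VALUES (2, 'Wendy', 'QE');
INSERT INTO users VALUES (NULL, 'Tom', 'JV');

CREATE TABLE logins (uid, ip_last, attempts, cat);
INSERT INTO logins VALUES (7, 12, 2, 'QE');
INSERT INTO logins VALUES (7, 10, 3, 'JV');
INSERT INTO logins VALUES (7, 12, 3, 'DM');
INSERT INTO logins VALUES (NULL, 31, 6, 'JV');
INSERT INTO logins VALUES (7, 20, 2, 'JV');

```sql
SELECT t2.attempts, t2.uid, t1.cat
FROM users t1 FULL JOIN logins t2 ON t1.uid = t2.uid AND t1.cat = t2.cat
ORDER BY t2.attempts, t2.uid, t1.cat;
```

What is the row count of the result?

11

FULL OUTER JOIN keeps every row from both sides; unmatched rows get NULL for the other side's columns.
Matching on t1.uid = t2.uid AND t1.cat = t2.cat. A NULL in a compared column never satisfies the condition.
- t1[0] uid=3, cat=JV → no match; kept with NULLs on the t2 side.
- t1[1] uid=9, cat=JV → no match; kept with NULLs on the t2 side.
- t1[2] uid=3, cat=JV → no match; kept with NULLs on the t2 side.
- t1[3] uid=8, cat=JV → no match; kept with NULLs on the t2 side.
- t1[4] uid=2, cat=QE → no match; kept with NULLs on the t2 side.
- t1[5] uid=NULL, cat=JV → no match; kept with NULLs on the t2 side.
- 5 row(s) from t2 found no t1 partner → padded with NULL.
Total: 0 matched + 11 padded = 11 rows.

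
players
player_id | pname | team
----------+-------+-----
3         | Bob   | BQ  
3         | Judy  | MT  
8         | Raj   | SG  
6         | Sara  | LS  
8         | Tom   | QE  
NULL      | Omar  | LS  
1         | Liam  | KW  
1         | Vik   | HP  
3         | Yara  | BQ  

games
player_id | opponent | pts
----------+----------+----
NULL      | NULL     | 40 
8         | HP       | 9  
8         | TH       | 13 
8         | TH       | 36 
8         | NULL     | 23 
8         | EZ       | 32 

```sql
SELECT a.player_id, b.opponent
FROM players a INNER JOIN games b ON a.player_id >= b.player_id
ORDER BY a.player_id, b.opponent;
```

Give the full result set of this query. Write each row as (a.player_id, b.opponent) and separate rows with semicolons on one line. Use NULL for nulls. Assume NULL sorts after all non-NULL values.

(8, EZ); (8, EZ); (8, HP); (8, HP); (8, TH); (8, TH); (8, TH); (8, TH); (8, NULL); (8, NULL)

INNER JOIN keeps only pairs where the ON condition holds.
Matching on a.player_id >= b.player_id. A NULL in a compared column never satisfies the condition.
- player_id=3: no matching b row, dropped.
- player_id=3: no matching b row, dropped.
- player_id=8: 5 matching b row(s), so 5 row(s) emitted.
- player_id=6: no matching b row, dropped.
- player_id=8: 5 matching b row(s), so 5 row(s) emitted.
- player_id=NULL: no matching b row, dropped.
- player_id=1: no matching b row, dropped.
- player_id=1: no matching b row, dropped.
- player_id=3: no matching b row, dropped.
After projecting and ordering:
a.player_id | b.opponent
8 | EZ
8 | EZ
8 | HP
8 | HP
8 | TH
8 | TH
8 | TH
8 | TH
8 | NULL
8 | NULL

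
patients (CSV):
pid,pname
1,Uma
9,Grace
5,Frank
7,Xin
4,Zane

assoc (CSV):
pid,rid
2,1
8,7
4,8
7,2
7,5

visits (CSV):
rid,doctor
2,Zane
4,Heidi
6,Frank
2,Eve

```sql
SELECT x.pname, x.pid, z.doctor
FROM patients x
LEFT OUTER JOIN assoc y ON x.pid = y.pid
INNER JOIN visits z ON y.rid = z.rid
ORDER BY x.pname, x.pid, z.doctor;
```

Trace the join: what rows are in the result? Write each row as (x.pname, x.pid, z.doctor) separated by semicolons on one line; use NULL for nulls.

(Xin, 7, Eve); (Xin, 7, Zane)

Evaluate left to right. First `patients x LEFT JOIN assoc y` on pid: 6 row(s).
Then INNER JOIN `visits z` on rid: keep only rows whose y.rid appears in z.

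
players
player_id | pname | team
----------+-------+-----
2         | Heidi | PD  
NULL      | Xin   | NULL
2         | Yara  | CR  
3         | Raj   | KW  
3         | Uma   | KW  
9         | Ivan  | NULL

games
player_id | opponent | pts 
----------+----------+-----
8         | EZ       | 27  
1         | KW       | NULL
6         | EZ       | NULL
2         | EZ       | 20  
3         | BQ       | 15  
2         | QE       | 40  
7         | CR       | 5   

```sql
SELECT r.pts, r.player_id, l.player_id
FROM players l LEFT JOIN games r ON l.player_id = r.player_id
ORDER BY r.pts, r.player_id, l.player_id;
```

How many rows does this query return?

LEFT JOIN keeps every row from `players`; unmatched rows get NULL for `games`'s columns.
Matching on l.player_id = r.player_id. A NULL in a compared column never satisfies the condition.
Matched pairs: 6; unmatched l rows kept: 2.
Total: 6 matched + 2 padded = 8 rows.

8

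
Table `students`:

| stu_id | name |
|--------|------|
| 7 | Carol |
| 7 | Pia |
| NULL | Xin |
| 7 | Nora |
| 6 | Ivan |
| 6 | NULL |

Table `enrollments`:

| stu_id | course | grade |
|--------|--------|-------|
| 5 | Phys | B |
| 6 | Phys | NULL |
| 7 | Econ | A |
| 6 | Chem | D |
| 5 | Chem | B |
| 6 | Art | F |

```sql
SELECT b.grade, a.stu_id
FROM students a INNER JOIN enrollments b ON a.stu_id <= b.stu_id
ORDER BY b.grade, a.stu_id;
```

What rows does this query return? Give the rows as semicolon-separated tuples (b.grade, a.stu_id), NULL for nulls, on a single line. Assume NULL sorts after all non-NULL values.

INNER JOIN keeps only pairs where the ON condition holds.
Matching on a.stu_id <= b.stu_id. A NULL in a compared column never satisfies the condition.
- a[0] stu_id=7 → 1 match(es) in b → 1 row(s).
- a[1] stu_id=7 → 1 match(es) in b → 1 row(s).
- a[2] stu_id=NULL → no match; dropped.
- a[3] stu_id=7 → 1 match(es) in b → 1 row(s).
- a[4] stu_id=6 → 4 match(es) in b → 4 row(s).
- a[5] stu_id=6 → 4 match(es) in b → 4 row(s).

(A, 6); (A, 6); (A, 7); (A, 7); (A, 7); (D, 6); (D, 6); (F, 6); (F, 6); (NULL, 6); (NULL, 6)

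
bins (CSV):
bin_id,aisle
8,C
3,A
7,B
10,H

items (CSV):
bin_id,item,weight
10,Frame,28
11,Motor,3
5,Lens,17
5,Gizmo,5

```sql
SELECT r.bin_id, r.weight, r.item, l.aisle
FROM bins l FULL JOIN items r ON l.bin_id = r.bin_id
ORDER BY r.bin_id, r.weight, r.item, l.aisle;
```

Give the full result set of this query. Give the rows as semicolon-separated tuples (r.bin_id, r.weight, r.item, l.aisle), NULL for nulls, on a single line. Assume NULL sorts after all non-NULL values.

FULL OUTER JOIN keeps every row from both sides; unmatched rows get NULL for the other side's columns.
Matching on l.bin_id = r.bin_id.
- l[0] bin_id=8 → no match; kept with NULLs on the r side.
- l[1] bin_id=3 → no match; kept with NULLs on the r side.
- l[2] bin_id=7 → no match; kept with NULLs on the r side.
- l[3] bin_id=10 → 1 match(es) in r → 1 row(s).
- 3 r row(s) had no l match → kept, l columns NULL.
After projecting and ordering:
r.bin_id | r.weight | r.item | l.aisle
5 | 5 | Gizmo | NULL
5 | 17 | Lens | NULL
10 | 28 | Frame | H
11 | 3 | Motor | NULL
NULL | NULL | NULL | A
NULL | NULL | NULL | B
NULL | NULL | NULL | C

(5, 5, Gizmo, NULL); (5, 17, Lens, NULL); (10, 28, Frame, H); (11, 3, Motor, NULL); (NULL, NULL, NULL, A); (NULL, NULL, NULL, B); (NULL, NULL, NULL, C)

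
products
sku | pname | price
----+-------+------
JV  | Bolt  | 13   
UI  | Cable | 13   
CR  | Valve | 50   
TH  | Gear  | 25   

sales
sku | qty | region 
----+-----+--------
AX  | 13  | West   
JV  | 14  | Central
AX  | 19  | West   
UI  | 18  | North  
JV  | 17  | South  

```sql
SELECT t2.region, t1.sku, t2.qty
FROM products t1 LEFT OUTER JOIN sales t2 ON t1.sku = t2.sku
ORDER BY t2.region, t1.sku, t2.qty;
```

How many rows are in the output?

LEFT JOIN keeps every row from `products`; unmatched rows get NULL for `sales`'s columns.
Matching on t1.sku = t2.sku.
- t1 row (sku=JV): matches 2 t2 row(s) → 2 output row(s).
- t1 row (sku=UI): matches 1 t2 row(s) → 1 output row(s).
- t1 row (sku=CR): no match → kept, t2 columns NULL.
- t1 row (sku=TH): no match → kept, t2 columns NULL.
Total: 3 matched + 2 padded = 5 rows.

5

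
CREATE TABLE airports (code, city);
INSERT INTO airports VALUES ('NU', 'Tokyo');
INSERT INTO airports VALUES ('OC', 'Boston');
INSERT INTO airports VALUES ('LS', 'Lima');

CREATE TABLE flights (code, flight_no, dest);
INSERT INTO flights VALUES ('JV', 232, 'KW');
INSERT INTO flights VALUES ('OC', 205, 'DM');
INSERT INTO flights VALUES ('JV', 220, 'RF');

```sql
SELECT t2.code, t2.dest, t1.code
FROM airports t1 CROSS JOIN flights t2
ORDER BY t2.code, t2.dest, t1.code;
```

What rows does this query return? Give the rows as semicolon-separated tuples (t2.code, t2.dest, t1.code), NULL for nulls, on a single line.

CROSS JOIN pairs every row of `airports` with every row of `flights`: 3 × 3 = 9 rows.
After projecting and ordering:
t2.code | t2.dest | t1.code
JV | KW | LS
JV | KW | NU
JV | KW | OC
JV | RF | LS
JV | RF | NU
JV | RF | OC
OC | DM | LS
OC | DM | NU
OC | DM | OC

(JV, KW, LS); (JV, KW, NU); (JV, KW, OC); (JV, RF, LS); (JV, RF, NU); (JV, RF, OC); (OC, DM, LS); (OC, DM, NU); (OC, DM, OC)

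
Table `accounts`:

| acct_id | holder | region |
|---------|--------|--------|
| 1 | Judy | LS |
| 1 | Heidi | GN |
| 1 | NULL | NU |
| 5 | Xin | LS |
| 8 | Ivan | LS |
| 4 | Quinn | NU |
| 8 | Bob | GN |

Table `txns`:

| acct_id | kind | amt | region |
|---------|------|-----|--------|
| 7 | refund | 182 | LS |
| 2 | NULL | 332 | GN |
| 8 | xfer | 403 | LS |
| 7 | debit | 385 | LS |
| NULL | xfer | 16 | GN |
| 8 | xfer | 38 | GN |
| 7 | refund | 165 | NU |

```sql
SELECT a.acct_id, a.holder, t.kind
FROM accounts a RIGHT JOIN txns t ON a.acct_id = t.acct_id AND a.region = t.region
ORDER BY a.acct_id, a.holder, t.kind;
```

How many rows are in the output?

7

RIGHT JOIN keeps every row from `txns`; unmatched rows get NULL for `accounts`'s columns.
Matching on a.acct_id = t.acct_id AND a.region = t.region. A NULL in a compared column never satisfies the condition.
- a (acct_id=1, region=LS) has no partner in t.
- a (acct_id=1, region=GN) has no partner in t.
- a (acct_id=1, region=NU) has no partner in t.
- a (acct_id=5, region=LS) has no partner in t.
- a (acct_id=8, region=LS) pairs with 1 row(s) of t.
- a (acct_id=4, region=NU) has no partner in t.
- a (acct_id=8, region=GN) pairs with 1 row(s) of t.
- 5 row(s) from t found no a partner → padded with NULL.
Total: 2 matched + 5 padded = 7 rows.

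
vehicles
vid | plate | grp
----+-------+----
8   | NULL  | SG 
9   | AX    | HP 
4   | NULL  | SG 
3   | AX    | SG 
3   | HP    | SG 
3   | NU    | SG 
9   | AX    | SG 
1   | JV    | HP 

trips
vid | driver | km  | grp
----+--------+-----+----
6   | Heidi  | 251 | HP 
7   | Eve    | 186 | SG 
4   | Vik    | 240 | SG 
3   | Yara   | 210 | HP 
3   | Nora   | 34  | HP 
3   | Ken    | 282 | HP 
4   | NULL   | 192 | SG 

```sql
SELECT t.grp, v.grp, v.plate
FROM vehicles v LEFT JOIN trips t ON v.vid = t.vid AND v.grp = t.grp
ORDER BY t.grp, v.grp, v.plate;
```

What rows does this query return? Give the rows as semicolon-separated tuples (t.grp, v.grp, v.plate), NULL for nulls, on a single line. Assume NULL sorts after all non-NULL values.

(SG, SG, NULL); (SG, SG, NULL); (NULL, HP, AX); (NULL, HP, JV); (NULL, SG, AX); (NULL, SG, AX); (NULL, SG, HP); (NULL, SG, NU); (NULL, SG, NULL)

LEFT JOIN keeps every row from `vehicles`; unmatched rows get NULL for `trips`'s columns.
Matching on v.vid = t.vid AND v.grp = t.grp.
- vid=8, grp=SG: no t row matches, row kept with t columns NULL.
- vid=9, grp=HP: no t row matches, row kept with t columns NULL.
- vid=4, grp=SG: 2 matching t row(s), so 2 row(s) emitted.
- vid=3, grp=SG: no t row matches, row kept with t columns NULL.
- vid=3, grp=SG: no t row matches, row kept with t columns NULL.
- vid=3, grp=SG: no t row matches, row kept with t columns NULL.
- vid=9, grp=SG: no t row matches, row kept with t columns NULL.
- vid=1, grp=HP: no t row matches, row kept with t columns NULL.
After projecting and ordering:
t.grp | v.grp | v.plate
SG | SG | NULL
SG | SG | NULL
NULL | HP | AX
NULL | HP | JV
NULL | SG | AX
NULL | SG | AX
NULL | SG | HP
NULL | SG | NU
NULL | SG | NULL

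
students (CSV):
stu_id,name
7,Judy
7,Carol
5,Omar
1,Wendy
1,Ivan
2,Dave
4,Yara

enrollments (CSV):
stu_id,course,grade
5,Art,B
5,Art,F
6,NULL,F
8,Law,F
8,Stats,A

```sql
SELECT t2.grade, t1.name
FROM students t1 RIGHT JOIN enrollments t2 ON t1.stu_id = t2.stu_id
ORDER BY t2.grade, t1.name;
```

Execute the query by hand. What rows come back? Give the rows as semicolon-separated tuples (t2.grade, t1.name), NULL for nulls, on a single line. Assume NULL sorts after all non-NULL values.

RIGHT JOIN keeps every row from `enrollments`; unmatched rows get NULL for `students`'s columns.
Matching on t1.stu_id = t2.stu_id.
- t1 (stu_id=7) has no partner in t2.
- t1 (stu_id=7) has no partner in t2.
- t1 (stu_id=5) pairs with 2 row(s) of t2.
- t1 (stu_id=1) has no partner in t2.
- t1 (stu_id=1) has no partner in t2.
- t1 (stu_id=2) has no partner in t2.
- t1 (stu_id=4) has no partner in t2.
- plus 3 unmatched t2 row(s), each kept with NULL t1 columns.
After projecting and ordering:
t2.grade | t1.name
A | NULL
B | Omar
F | Omar
F | NULL
F | NULL

(A, NULL); (B, Omar); (F, Omar); (F, NULL); (F, NULL)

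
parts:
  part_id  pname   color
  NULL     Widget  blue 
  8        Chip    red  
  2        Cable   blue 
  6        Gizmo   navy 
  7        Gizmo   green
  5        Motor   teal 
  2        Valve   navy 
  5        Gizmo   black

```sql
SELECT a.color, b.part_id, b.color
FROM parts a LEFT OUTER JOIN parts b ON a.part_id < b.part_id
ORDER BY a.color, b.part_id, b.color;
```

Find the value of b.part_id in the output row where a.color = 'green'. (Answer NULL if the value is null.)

8

LEFT JOIN keeps every row from `parts a`; unmatched rows get NULL for `parts b`'s columns.
Matching on a.part_id < b.part_id. A NULL in a compared column never satisfies the condition.
Matched pairs: 19; unmatched a rows kept: 2.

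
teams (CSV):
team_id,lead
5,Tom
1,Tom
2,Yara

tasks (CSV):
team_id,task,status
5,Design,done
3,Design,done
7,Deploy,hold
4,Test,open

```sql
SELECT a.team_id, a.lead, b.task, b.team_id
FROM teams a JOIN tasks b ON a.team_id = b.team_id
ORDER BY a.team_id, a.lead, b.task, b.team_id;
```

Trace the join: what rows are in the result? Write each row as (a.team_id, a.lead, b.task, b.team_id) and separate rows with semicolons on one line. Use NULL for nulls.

INNER JOIN keeps only pairs where the ON condition holds.
Matching on a.team_id = b.team_id.
- a (team_id=5) pairs with 1 row(s) of b.
- a (team_id=1) has no partner → excluded.
- a (team_id=2) has no partner → excluded.
After projecting and ordering:
a.team_id | a.lead | b.task | b.team_id
5 | Tom | Design | 5

(5, Tom, Design, 5)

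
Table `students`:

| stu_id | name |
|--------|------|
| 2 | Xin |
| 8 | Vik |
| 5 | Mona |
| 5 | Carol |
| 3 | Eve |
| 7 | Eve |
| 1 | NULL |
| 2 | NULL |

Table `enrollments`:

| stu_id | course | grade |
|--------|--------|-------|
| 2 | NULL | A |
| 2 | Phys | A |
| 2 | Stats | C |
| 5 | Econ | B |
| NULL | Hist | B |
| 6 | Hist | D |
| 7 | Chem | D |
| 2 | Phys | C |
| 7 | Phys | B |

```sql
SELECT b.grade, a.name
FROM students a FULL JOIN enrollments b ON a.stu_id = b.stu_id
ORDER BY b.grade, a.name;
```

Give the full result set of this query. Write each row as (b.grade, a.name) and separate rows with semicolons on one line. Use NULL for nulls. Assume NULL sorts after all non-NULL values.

(A, Xin); (A, Xin); (A, NULL); (A, NULL); (B, Carol); (B, Eve); (B, Mona); (B, NULL); (C, Xin); (C, Xin); (C, NULL); (C, NULL); (D, Eve); (D, NULL); (NULL, Eve); (NULL, Vik); (NULL, NULL)

FULL OUTER JOIN keeps every row from both sides; unmatched rows get NULL for the other side's columns.
Matching on a.stu_id = b.stu_id. A NULL in a compared column never satisfies the condition.
Matched pairs: 12; unmatched a rows kept: 3; unmatched b rows kept: 2.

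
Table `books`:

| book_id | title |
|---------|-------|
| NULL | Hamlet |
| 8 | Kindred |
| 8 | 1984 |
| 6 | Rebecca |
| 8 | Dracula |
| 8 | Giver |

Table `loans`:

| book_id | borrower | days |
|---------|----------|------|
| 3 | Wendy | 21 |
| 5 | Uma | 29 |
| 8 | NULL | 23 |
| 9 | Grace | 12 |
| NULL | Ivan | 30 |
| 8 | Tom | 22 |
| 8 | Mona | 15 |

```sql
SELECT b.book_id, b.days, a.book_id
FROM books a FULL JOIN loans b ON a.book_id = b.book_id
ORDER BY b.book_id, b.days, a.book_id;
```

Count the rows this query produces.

18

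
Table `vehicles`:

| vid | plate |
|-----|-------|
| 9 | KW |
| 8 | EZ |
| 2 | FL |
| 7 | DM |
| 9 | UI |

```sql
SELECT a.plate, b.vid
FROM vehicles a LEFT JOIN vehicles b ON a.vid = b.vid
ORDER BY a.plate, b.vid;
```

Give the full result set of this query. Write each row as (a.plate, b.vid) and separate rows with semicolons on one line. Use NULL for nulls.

LEFT JOIN keeps every row from `vehicles a`; unmatched rows get NULL for `vehicles b`'s columns.
Matching on a.vid = b.vid.
Matched pairs: 7; unmatched a rows kept: 0.

(DM, 7); (EZ, 8); (FL, 2); (KW, 9); (KW, 9); (UI, 9); (UI, 9)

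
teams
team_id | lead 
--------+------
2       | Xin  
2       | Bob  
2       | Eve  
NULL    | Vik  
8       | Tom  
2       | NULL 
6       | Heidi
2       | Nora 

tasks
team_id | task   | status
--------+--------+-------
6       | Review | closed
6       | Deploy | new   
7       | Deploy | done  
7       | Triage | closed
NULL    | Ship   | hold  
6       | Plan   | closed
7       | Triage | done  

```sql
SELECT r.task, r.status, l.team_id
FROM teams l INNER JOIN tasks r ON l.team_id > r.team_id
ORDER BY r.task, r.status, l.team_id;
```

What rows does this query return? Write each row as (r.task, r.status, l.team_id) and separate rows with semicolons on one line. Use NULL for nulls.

(Deploy, done, 8); (Deploy, new, 8); (Plan, closed, 8); (Review, closed, 8); (Triage, closed, 8); (Triage, done, 8)

INNER JOIN keeps only pairs where the ON condition holds.
Matching on l.team_id > r.team_id. A NULL in a compared column never satisfies the condition.
- l[0] team_id=2 → no match; dropped.
- l[1] team_id=2 → no match; dropped.
- l[2] team_id=2 → no match; dropped.
- l[3] team_id=NULL → no match; dropped.
- l[4] team_id=8 → 6 match(es) in r → 6 row(s).
- l[5] team_id=2 → no match; dropped.
- l[6] team_id=6 → no match; dropped.
- l[7] team_id=2 → no match; dropped.
After projecting and ordering:
r.task | r.status | l.team_id
Deploy | done | 8
Deploy | new | 8
Plan | closed | 8
Review | closed | 8
Triage | closed | 8
Triage | done | 8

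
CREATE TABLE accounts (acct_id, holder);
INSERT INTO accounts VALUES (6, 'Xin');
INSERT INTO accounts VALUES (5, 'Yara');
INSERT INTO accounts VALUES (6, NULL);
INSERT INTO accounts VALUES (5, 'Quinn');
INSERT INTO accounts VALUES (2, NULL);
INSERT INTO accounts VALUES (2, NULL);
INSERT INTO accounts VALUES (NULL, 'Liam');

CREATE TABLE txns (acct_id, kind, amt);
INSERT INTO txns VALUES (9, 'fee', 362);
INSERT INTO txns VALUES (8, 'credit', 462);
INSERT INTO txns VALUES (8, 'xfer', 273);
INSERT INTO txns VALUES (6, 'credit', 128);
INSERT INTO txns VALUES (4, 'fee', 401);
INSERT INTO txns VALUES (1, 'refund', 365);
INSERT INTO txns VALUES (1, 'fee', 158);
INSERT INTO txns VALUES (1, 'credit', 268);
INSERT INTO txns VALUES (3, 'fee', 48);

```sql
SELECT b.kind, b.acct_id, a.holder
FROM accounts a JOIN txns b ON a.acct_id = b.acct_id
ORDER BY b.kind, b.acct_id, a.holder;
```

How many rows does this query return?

2

INNER JOIN keeps only pairs where the ON condition holds.
Matching on a.acct_id = b.acct_id. A NULL in a compared column never satisfies the condition.
Matched pairs: 2.
Total: 2 rows.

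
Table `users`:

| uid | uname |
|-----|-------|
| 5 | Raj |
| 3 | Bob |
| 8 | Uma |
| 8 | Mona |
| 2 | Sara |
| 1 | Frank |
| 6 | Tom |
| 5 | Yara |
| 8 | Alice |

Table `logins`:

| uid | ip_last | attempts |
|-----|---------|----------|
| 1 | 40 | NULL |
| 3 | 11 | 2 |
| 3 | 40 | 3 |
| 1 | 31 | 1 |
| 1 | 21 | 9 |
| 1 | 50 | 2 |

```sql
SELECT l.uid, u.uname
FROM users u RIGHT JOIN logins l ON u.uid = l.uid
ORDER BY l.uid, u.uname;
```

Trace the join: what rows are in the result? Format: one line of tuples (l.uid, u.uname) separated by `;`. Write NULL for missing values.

(1, Frank); (1, Frank); (1, Frank); (1, Frank); (3, Bob); (3, Bob)

RIGHT JOIN keeps every row from `logins`; unmatched rows get NULL for `users`'s columns.
Matching on u.uid = l.uid.
- u row (uid=5): no match.
- u row (uid=3): matches 2 l row(s) → 2 output row(s).
- u row (uid=8): no match.
- u row (uid=8): no match.
- u row (uid=2): no match.
- u row (uid=1): matches 4 l row(s) → 4 output row(s).
- u row (uid=6): no match.
- u row (uid=5): no match.
- u row (uid=8): no match.
- every l row matched at least one u row.
After projecting and ordering:
l.uid | u.uname
1 | Frank
1 | Frank
1 | Frank
1 | Frank
3 | Bob
3 | Bob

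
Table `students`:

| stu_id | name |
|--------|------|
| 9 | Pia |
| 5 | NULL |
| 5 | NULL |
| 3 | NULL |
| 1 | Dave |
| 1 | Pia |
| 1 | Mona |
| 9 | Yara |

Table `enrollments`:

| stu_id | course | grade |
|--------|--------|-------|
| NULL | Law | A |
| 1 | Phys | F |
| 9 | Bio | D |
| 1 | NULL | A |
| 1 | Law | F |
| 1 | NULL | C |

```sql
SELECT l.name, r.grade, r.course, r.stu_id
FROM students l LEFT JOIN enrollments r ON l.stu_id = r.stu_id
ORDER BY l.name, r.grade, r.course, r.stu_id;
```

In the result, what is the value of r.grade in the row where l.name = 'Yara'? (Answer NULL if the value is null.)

D

LEFT JOIN keeps every row from `students`; unmatched rows get NULL for `enrollments`'s columns.
Matching on l.stu_id = r.stu_id. A NULL in a compared column never satisfies the condition.
- l row (stu_id=9): matches 1 r row(s) → 1 output row(s).
- l row (stu_id=5): no match → kept, r columns NULL.
- l row (stu_id=5): no match → kept, r columns NULL.
- l row (stu_id=3): no match → kept, r columns NULL.
- l row (stu_id=1): matches 4 r row(s) → 4 output row(s).
- l row (stu_id=1): matches 4 r row(s) → 4 output row(s).
- l row (stu_id=1): matches 4 r row(s) → 4 output row(s).
- l row (stu_id=9): matches 1 r row(s) → 1 output row(s).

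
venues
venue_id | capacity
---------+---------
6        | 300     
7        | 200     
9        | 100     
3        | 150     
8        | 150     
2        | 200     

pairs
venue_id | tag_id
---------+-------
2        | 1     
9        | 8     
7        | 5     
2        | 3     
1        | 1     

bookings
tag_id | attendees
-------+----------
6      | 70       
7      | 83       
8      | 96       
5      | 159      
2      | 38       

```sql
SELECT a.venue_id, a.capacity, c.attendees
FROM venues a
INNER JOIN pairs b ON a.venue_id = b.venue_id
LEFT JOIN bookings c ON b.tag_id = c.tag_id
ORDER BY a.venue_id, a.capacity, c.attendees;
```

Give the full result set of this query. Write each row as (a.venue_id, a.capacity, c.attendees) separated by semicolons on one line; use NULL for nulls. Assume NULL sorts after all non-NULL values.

Step 1 — a INNER JOIN b on venue_id → 4 row(s).
Then LEFT JOIN `bookings c` on tag_id: each of those 4 rows is kept; rows whose b.tag_id has no match in c get NULL for c's columns.

(2, 200, NULL); (2, 200, NULL); (7, 200, 159); (9, 100, 96)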